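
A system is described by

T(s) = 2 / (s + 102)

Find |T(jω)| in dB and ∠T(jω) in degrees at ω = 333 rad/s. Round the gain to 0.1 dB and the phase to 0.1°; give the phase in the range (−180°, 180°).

At s = jω = j333:
pole (s+102): 102 + j333 → |·| = √(102²+333²) = √121293 ≈ 348.27, ∠ = arctan(333/102) ≈ 72.97°
|T| = 2 / 348.27 ≈ 0.0057427
Gain = 20 log₁₀(0.0057427) ≈ -44.82 dB
∠T = 0.00° − 72.97° = -72.97°

-44.8 dB, -73.0°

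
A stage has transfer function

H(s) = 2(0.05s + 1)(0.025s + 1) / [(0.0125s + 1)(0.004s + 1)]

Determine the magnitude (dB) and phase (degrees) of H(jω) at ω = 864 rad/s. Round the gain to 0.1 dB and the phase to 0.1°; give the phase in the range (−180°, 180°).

At ω = 864 rad/s:
zero (1 + j864·0.05) = 1 + j43.2 → |·| ≈ 43.212, ∠ ≈ 88.67°
zero (1 + j864·0.025) = 1 + j21.6 → |·| ≈ 21.623, ∠ ≈ 87.35°
pole (1 + j864·0.0125) = 1 + j10.8 → |·| ≈ 10.846, ∠ ≈ 84.71°
pole (1 + j864·0.004) = 1 + j3.456 → |·| ≈ 3.5978, ∠ ≈ 73.86°
|H| = 2 · 43.212 · 21.623 / (10.846 · 3.5978) ≈ 47.89
Gain = 20 log₁₀(47.89) ≈ 33.60 dB
∠H = (88.67° + 87.35°) − (84.71° + 73.86°) = 17.45°

33.6 dB, 17.5°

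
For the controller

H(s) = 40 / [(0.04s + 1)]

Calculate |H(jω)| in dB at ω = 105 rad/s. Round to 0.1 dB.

At ω = 105 rad/s:
pole (1 + j105·0.04) = 1 + j4.2 → |·| ≈ 4.3174, ∠ ≈ 76.61°
|H| = 40 · 1 / (4.3174) ≈ 9.2648
Gain = 20 log₁₀(9.2648) ≈ 19.34 dB

19.3 dB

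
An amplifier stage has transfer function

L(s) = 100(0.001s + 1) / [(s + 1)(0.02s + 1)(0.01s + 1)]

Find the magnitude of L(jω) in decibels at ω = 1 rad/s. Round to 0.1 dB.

37.0 dB

At ω = 1 rad/s:
zero (1 + j1·0.001) = 1 + j0.001 → |·| ≈ 1, ∠ ≈ 0.06°
pole (1 + j1·1) = 1 + j1 → |·| ≈ 1.4142, ∠ ≈ 45.00°
pole (1 + j1·0.02) = 1 + j0.02 → |·| ≈ 1.0002, ∠ ≈ 1.15°
pole (1 + j1·0.01) = 1 + j0.01 → |·| ≈ 1, ∠ ≈ 0.57°
|L| = 100 · 1 / (1.4142 · 1.0002 · 1) ≈ 70.697
Gain = 20 log₁₀(70.697) ≈ 36.99 dB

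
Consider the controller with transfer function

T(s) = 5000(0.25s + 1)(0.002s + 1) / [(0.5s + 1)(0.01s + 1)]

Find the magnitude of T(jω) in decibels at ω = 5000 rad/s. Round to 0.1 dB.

At ω = 5000 rad/s:
zero (1 + j5000·0.25) = 1 + j1250 → |·| ≈ 1250, ∠ ≈ 89.95°
zero (1 + j5000·0.002) = 1 + j10 → |·| ≈ 10.05, ∠ ≈ 84.29°
pole (1 + j5000·0.5) = 1 + j2500 → |·| ≈ 2500, ∠ ≈ 89.98°
pole (1 + j5000·0.01) = 1 + j50 → |·| ≈ 50.01, ∠ ≈ 88.85°
|T| = 5000 · 1250 · 10.05 / (2500 · 50.01) ≈ 502.4
Gain = 20 log₁₀(502.4) ≈ 54.02 dB

54.0 dB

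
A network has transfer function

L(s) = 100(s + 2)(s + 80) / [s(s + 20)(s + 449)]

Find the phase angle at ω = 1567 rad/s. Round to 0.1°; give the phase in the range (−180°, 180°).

At s = jω = j1567:
zero (s+2): 2 + j1567 → |·| = √(2²+1567²) = √2455493 ≈ 1567, ∠ = arctan(1567/2) ≈ 89.93°
zero (s+80): 80 + j1567 → |·| = √(80²+1567²) = √2461889 ≈ 1569, ∠ = arctan(1567/80) ≈ 87.08°
pole (s+20): 20 + j1567 → |·| = √(20²+1567²) = √2455889 ≈ 1567.1, ∠ = arctan(1567/20) ≈ 89.27°
pole (s+449): 449 + j1567 → |·| = √(449²+1567²) = √2657090 ≈ 1630.1, ∠ = arctan(1567/449) ≈ 74.01°
pole at origin: |s| = 1567, ∠ = 90.00° (in denominator)
∠L = 177.01° − 253.28° = -76.27°

-76.3°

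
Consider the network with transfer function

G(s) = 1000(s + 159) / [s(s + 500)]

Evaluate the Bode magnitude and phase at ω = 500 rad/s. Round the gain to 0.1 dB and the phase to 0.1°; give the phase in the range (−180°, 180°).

3.4 dB, -62.6°

At s = jω = j500:
zero (s+159): 159 + j500 → |·| = √(159²+500²) = √275281 ≈ 524.67, ∠ = arctan(500/159) ≈ 72.36°
pole (s+500): 500 + j500 → |·| = √(500²+500²) = √500000 ≈ 707.11, ∠ = arctan(500/500) ≈ 45.00°
pole at origin: |s| = 500, ∠ = 90.00° (in denominator)
|G| = 1000 · 524.67 / 3.5356e+05 ≈ 1.484
Gain = 20 log₁₀(1.484) ≈ 3.43 dB
∠G = 72.36° − 135.00° = -62.64°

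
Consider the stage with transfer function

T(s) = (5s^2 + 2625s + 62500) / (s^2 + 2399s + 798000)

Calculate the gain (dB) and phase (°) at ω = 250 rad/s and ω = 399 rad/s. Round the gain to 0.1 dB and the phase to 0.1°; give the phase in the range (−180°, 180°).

Substitute s = j250:
Numerator: 5(j250)^2 + 2625(j250) + 62500 = -250000 + j656250
Denominator: (j250)^2 + 2399(j250) + 798000 = 735500 + j599750
|N| = √(250000² + 656250²) ≈ 7.0226e+05, ∠N ≈ 110.85°
|D| = √(735500² + 599750²) ≈ 9.4903e+05, ∠D ≈ 39.19°
|T| = 7.0226e+05 / 9.4903e+05 ≈ 0.73998
Gain = 20 log₁₀(0.73998) ≈ -2.62 dB
∠T = 110.85° − 39.19° = 71.66°

Substitute s = j399:
Numerator: 5(j399)^2 + 2625(j399) + 62500 = -733505 + j1047375
Denominator: (j399)^2 + 2399(j399) + 798000 = 638799 + j957201
|N| = √(733505² + 1047375²) ≈ 1.2787e+06, ∠N ≈ 125.00°
|D| = √(638799² + 957201²) ≈ 1.1508e+06, ∠D ≈ 56.28°
|T| = 1.2787e+06 / 1.1508e+06 ≈ 1.1111
Gain = 20 log₁₀(1.1111) ≈ 0.92 dB
∠T = 125.00° − 56.28° = 68.72°

ω = 250: -2.6 dB, 71.7°; ω = 399: 0.9 dB, 68.7°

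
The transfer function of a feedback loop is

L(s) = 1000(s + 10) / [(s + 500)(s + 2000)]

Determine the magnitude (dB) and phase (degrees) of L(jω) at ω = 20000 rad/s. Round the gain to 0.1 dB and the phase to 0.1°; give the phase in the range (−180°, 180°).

At s = jω = j20000:
zero (s+10): 10 + j20000 → |·| = √(10²+20000²) = √400000100 ≈ 20000, ∠ = arctan(20000/10) ≈ 89.97°
pole (s+500): 500 + j20000 → |·| = √(500²+20000²) = √400250000 ≈ 20006, ∠ = arctan(20000/500) ≈ 88.57°
pole (s+2000): 2000 + j20000 → |·| = √(2000²+20000²) = √404000000 ≈ 20100, ∠ = arctan(20000/2000) ≈ 84.29°
|L| = 1000 · 20000 / 4.0212e+08 ≈ 0.049736
Gain = 20 log₁₀(0.049736) ≈ -26.07 dB
∠L = 89.97° − 172.86° = -82.89°

-26.1 dB, -82.9°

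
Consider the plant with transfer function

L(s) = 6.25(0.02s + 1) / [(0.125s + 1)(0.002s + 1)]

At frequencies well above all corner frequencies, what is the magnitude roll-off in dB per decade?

Each pole contributes −20 dB/decade at high frequency; each zero contributes +20 dB/decade.
Net: 1 zero(s) − 2 pole(s) → -20 dB/decade.

-20 dB/decade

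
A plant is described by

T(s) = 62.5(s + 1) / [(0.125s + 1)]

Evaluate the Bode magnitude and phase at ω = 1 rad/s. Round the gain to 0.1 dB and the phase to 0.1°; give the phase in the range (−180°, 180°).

At ω = 1 rad/s:
zero (1 + j1·1) = 1 + j1 → |·| ≈ 1.4142, ∠ ≈ 45.00°
pole (1 + j1·0.125) = 1 + j0.125 → |·| ≈ 1.0078, ∠ ≈ 7.13°
|T| = 62.5 · 1.4142 / (1.0078) ≈ 87.703
Gain = 20 log₁₀(87.703) ≈ 38.86 dB
∠T = (45.00°) − (7.13°) = 37.87°

38.9 dB, 37.9°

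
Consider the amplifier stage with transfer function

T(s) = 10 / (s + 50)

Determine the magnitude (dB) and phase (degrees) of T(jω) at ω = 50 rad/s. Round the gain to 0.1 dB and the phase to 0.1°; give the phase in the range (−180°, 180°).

-17.0 dB, -45.0°

At s = jω = j50:
pole (s+50): 50 + j50 → |·| = √(50²+50²) = √5000 ≈ 70.711, ∠ = arctan(50/50) ≈ 45.00°
|T| = 10 / 70.711 ≈ 0.14142
Gain = 20 log₁₀(0.14142) ≈ -16.99 dB
∠T = 0.00° − 45.00° = -45.00°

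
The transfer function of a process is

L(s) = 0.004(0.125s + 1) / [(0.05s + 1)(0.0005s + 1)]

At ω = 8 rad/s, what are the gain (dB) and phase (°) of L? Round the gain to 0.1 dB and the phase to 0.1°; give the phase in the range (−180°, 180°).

At ω = 8 rad/s:
zero (1 + j8·0.125) = 1 + j1 → |·| ≈ 1.4142, ∠ ≈ 45.00°
pole (1 + j8·0.05) = 1 + j0.4 → |·| ≈ 1.077, ∠ ≈ 21.80°
pole (1 + j8·0.0005) = 1 + j0.004 → |·| ≈ 1, ∠ ≈ 0.23°
|L| = 0.004 · 1.4142 / (1.077 · 1) ≈ 0.0052524
Gain = 20 log₁₀(0.0052524) ≈ -45.59 dB
∠L = (45.00°) − (21.80° + 0.23°) = 22.97°

-45.6 dB, 23.0°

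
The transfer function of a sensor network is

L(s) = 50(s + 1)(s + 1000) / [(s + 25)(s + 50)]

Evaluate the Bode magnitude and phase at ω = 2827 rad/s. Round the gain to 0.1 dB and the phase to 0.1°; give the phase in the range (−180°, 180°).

34.5 dB, -18.0°

At s = jω = j2827:
zero (s+1): 1 + j2827 → |·| = √(1²+2827²) = √7991930 ≈ 2827, ∠ = arctan(2827/1) ≈ 89.98°
zero (s+1000): 1000 + j2827 → |·| = √(1000²+2827²) = √8991929 ≈ 2998.7, ∠ = arctan(2827/1000) ≈ 70.52°
pole (s+25): 25 + j2827 → |·| = √(25²+2827²) = √7992554 ≈ 2827.1, ∠ = arctan(2827/25) ≈ 89.49°
pole (s+50): 50 + j2827 → |·| = √(50²+2827²) = √7994429 ≈ 2827.4, ∠ = arctan(2827/50) ≈ 88.99°
|L| = 50 · 8.4773e+06 / 7.9933e+06 ≈ 53.028
Gain = 20 log₁₀(53.028) ≈ 34.49 dB
∠L = 160.50° − 178.48° = -17.98°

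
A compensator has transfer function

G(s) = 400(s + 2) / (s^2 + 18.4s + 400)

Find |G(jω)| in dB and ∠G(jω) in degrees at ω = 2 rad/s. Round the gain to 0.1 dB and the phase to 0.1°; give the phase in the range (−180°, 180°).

At s = jω = j2:
zero (s+2): 2 + j2 → |·| = √(2²+2²) = √8 ≈ 2.8284, ∠ = arctan(2/2) ≈ 45.00°
quadratic: (j2)² + 18.4·j2 + 400 = 396 + j36.8 → |·| ≈ 397.71, ∠ ≈ 5.31°
|G| = 400 · 2.8284 / 397.71 ≈ 2.8447
Gain = 20 log₁₀(2.8447) ≈ 9.08 dB
∠G = 45.00° − 5.31° = 39.69°

9.1 dB, 39.7°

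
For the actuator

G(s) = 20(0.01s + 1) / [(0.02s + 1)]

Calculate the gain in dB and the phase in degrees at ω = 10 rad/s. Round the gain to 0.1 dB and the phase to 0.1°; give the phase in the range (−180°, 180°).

25.9 dB, -5.6°

At ω = 10 rad/s:
zero (1 + j10·0.01) = 1 + j0.1 → |·| ≈ 1.005, ∠ ≈ 5.71°
pole (1 + j10·0.02) = 1 + j0.2 → |·| ≈ 1.0198, ∠ ≈ 11.31°
|G| = 20 · 1.005 / (1.0198) ≈ 19.71
Gain = 20 log₁₀(19.71) ≈ 25.89 dB
∠G = (5.71°) − (11.31°) = -5.60°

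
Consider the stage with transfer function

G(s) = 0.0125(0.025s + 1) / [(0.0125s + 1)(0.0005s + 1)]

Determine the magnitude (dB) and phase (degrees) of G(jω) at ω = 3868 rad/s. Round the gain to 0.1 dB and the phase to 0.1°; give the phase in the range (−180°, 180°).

At ω = 3868 rad/s:
zero (1 + j3868·0.025) = 1 + j96.7 → |·| ≈ 96.705, ∠ ≈ 89.41°
pole (1 + j3868·0.0125) = 1 + j48.35 → |·| ≈ 48.36, ∠ ≈ 88.82°
pole (1 + j3868·0.0005) = 1 + j1.934 → |·| ≈ 2.1772, ∠ ≈ 62.66°
|G| = 0.0125 · 96.705 / (48.36 · 2.1772) ≈ 0.011481
Gain = 20 log₁₀(0.011481) ≈ -38.80 dB
∠G = (89.41°) − (88.82° + 62.66°) = -62.07°

-38.8 dB, -62.1°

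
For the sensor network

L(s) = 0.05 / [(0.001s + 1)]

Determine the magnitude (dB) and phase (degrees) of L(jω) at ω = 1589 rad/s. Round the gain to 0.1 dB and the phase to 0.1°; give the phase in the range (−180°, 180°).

At ω = 1589 rad/s:
pole (1 + j1589·0.001) = 1 + j1.589 → |·| ≈ 1.8775, ∠ ≈ 57.82°
|L| = 0.05 · 1 / (1.8775) ≈ 0.026631
Gain = 20 log₁₀(0.026631) ≈ -31.49 dB
∠L = (0°) − (57.82°) = -57.82°

-31.5 dB, -57.8°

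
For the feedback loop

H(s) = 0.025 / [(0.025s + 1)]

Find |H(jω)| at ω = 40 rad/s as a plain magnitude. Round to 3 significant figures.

At ω = 40 rad/s:
pole (1 + j40·0.025) = 1 + j1 → |·| ≈ 1.4142, ∠ ≈ 45.00°
|H| = 0.025 · 1 / (1.4142) ≈ 0.017678

0.0177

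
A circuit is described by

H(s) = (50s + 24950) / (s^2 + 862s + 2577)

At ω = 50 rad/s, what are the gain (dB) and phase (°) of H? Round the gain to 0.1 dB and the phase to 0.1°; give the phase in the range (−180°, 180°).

Substitute s = j50:
Numerator: 50(j50) + 24950 = 24950 + j2500
Denominator: (j50)^2 + 862(j50) + 2577 = 77 + j43100
|N| = √(24950² + 2500²) ≈ 25075, ∠N ≈ 5.72°
|D| = √(77² + 43100²) ≈ 43100, ∠D ≈ 89.90°
|H| = 25075 / 43100 ≈ 0.58179
Gain = 20 log₁₀(0.58179) ≈ -4.70 dB
∠H = 5.72° − 89.90° = -84.18°

-4.7 dB, -84.2°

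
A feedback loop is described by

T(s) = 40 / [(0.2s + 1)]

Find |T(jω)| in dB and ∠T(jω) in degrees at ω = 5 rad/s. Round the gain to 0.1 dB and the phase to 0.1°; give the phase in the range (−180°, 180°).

At ω = 5 rad/s:
pole (1 + j5·0.2) = 1 + j1 → |·| ≈ 1.4142, ∠ ≈ 45.00°
|T| = 40 · 1 / (1.4142) ≈ 28.285
Gain = 20 log₁₀(28.285) ≈ 29.03 dB
∠T = (0°) − (45.00°) = -45.00°

29.0 dB, -45.0°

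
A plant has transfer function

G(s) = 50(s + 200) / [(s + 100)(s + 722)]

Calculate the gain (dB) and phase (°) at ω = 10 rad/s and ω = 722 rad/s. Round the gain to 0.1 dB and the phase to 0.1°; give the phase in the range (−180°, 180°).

At s = jω = j10:
zero (s+200): 200 + j10 → |·| = √(200²+10²) = √40100 ≈ 200.25, ∠ = arctan(10/200) ≈ 2.86°
pole (s+100): 100 + j10 → |·| = √(100²+10²) = √10100 ≈ 100.5, ∠ = arctan(10/100) ≈ 5.71°
pole (s+722): 722 + j10 → |·| = √(722²+10²) = √521384 ≈ 722.07, ∠ = arctan(10/722) ≈ 0.79°
|G| = 50 · 200.25 / 72568 ≈ 0.13797
Gain = 20 log₁₀(0.13797) ≈ -17.20 dB
∠G = 2.86° − 6.50° = -3.64°

At s = jω = j722:
zero (s+200): 200 + j722 → |·| = √(200²+722²) = √561284 ≈ 749.19, ∠ = arctan(722/200) ≈ 74.52°
pole (s+100): 100 + j722 → |·| = √(100²+722²) = √531284 ≈ 728.89, ∠ = arctan(722/100) ≈ 82.11°
pole (s+722): 722 + j722 → |·| = √(722²+722²) = √1042568 ≈ 1021.1, ∠ = arctan(722/722) ≈ 45.00°
|G| = 50 · 749.19 / 7.4427e+05 ≈ 0.050331
Gain = 20 log₁₀(0.050331) ≈ -25.96 dB
∠G = 74.52° − 127.11° = -52.59°

ω = 10: -17.2 dB, -3.6°; ω = 722: -26.0 dB, -52.6°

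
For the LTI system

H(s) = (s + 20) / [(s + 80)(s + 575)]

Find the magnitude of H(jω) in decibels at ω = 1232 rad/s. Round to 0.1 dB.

At s = jω = j1232:
zero (s+20): 20 + j1232 → |·| = √(20²+1232²) = √1518224 ≈ 1232.2, ∠ = arctan(1232/20) ≈ 89.07°
pole (s+80): 80 + j1232 → |·| = √(80²+1232²) = √1524224 ≈ 1234.6, ∠ = arctan(1232/80) ≈ 86.28°
pole (s+575): 575 + j1232 → |·| = √(575²+1232²) = √1848449 ≈ 1359.6, ∠ = arctan(1232/575) ≈ 64.98°
|H| = 1 · 1232.2 / 1.6786e+06 ≈ 0.00073406
Gain = 20 log₁₀(0.00073406) ≈ -62.69 dB

-62.7 dB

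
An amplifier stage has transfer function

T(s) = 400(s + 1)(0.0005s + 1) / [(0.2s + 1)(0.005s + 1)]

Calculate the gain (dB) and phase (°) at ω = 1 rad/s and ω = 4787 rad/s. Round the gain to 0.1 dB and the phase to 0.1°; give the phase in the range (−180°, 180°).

At ω = 1 rad/s:
zero (1 + j1·1) = 1 + j1 → |·| ≈ 1.4142, ∠ ≈ 45.00°
zero (1 + j1·0.0005) = 1 + j0.0005 → |·| ≈ 1, ∠ ≈ 0.03°
pole (1 + j1·0.2) = 1 + j0.2 → |·| ≈ 1.0198, ∠ ≈ 11.31°
pole (1 + j1·0.005) = 1 + j0.005 → |·| ≈ 1, ∠ ≈ 0.29°
|T| = 400 · 1.4142 · 1 / (1.0198 · 1) ≈ 554.7
Gain = 20 log₁₀(554.7) ≈ 54.88 dB
∠T = (45.00° + 0.03°) − (11.31° + 0.29°) = 33.43°

At ω = 4787 rad/s:
zero (1 + j4787·1) = 1 + j4787 → |·| ≈ 4787, ∠ ≈ 89.99°
zero (1 + j4787·0.0005) = 1 + j2.3935 → |·| ≈ 2.594, ∠ ≈ 67.32°
pole (1 + j4787·0.2) = 1 + j957.4 → |·| ≈ 957.4, ∠ ≈ 89.94°
pole (1 + j4787·0.005) = 1 + j23.935 → |·| ≈ 23.956, ∠ ≈ 87.61°
|T| = 400 · 4787 · 2.594 / (957.4 · 23.956) ≈ 216.56
Gain = 20 log₁₀(216.56) ≈ 46.71 dB
∠T = (89.99° + 67.32°) − (89.94° + 87.61°) = -20.24°

ω = 1: 54.9 dB, 33.4°; ω = 4787: 46.7 dB, -20.2°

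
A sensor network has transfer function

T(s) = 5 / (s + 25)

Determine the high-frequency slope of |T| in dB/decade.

-20 dB/decade

Each pole contributes −20 dB/decade at high frequency; each zero contributes +20 dB/decade.
Net: 0 zero(s) − 1 pole(s) → -20 dB/decade.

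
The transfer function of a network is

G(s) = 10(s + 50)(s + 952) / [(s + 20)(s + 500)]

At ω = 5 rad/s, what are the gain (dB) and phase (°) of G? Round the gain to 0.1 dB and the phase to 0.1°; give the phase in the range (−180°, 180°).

At s = jω = j5:
zero (s+50): 50 + j5 → |·| = √(50²+5²) = √2525 ≈ 50.249, ∠ = arctan(5/50) ≈ 5.71°
zero (s+952): 952 + j5 → |·| = √(952²+5²) = √906329 ≈ 952.01, ∠ = arctan(5/952) ≈ 0.30°
pole (s+20): 20 + j5 → |·| = √(20²+5²) = √425 ≈ 20.616, ∠ = arctan(5/20) ≈ 14.04°
pole (s+500): 500 + j5 → |·| = √(500²+5²) = √250025 ≈ 500.02, ∠ = arctan(5/500) ≈ 0.57°
|G| = 10 · 47838 / 10308 ≈ 46.409
Gain = 20 log₁₀(46.409) ≈ 33.33 dB
∠G = 6.01° − 14.61° = -8.60°

33.3 dB, -8.6°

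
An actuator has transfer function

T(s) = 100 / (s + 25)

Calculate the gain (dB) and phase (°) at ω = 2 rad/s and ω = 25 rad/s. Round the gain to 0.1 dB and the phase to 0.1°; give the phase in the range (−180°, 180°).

Substitute s = j2:
Numerator: 100 = 100 + j0
Denominator: (j2) + 25 = 25 + j2
|N| = √(100² + 0²) ≈ 100, ∠N ≈ 0.00°
|D| = √(25² + 2²) ≈ 25.08, ∠D ≈ 4.57°
|T| = 100 / 25.08 ≈ 3.9872
Gain = 20 log₁₀(3.9872) ≈ 12.01 dB
∠T = 0.00° − 4.57° = -4.57°

Substitute s = j25:
Numerator: 100 = 100 + j0
Denominator: (j25) + 25 = 25 + j25
|N| = √(100² + 0²) ≈ 100, ∠N ≈ 0.00°
|D| = √(25² + 25²) ≈ 35.355, ∠D ≈ 45.00°
|T| = 100 / 35.355 ≈ 2.8285
Gain = 20 log₁₀(2.8285) ≈ 9.03 dB
∠T = 0.00° − 45.00° = -45.00°

ω = 2: 12.0 dB, -4.6°; ω = 25: 9.0 dB, -45.0°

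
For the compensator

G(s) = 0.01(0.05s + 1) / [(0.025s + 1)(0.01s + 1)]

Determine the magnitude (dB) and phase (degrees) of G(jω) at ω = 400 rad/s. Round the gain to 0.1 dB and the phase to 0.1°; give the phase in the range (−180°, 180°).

At ω = 400 rad/s:
zero (1 + j400·0.05) = 1 + j20 → |·| ≈ 20.025, ∠ ≈ 87.14°
pole (1 + j400·0.025) = 1 + j10 → |·| ≈ 10.05, ∠ ≈ 84.29°
pole (1 + j400·0.01) = 1 + j4 → |·| ≈ 4.1231, ∠ ≈ 75.96°
|G| = 0.01 · 20.025 / (10.05 · 4.1231) ≈ 0.0048326
Gain = 20 log₁₀(0.0048326) ≈ -46.32 dB
∠G = (87.14°) − (84.29° + 75.96°) = -73.11°

-46.3 dB, -73.1°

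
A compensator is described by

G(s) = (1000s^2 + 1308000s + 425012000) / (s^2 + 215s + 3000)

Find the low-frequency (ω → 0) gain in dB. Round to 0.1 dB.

G(0) = 425012000 / 3000 ≈ 1.4167e+05
20 log₁₀(1.4167e+05) ≈ 103.03 dB

103.0 dB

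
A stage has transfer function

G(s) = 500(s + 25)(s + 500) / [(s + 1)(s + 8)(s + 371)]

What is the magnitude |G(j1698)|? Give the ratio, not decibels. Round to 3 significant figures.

At s = jω = j1698:
zero (s+25): 25 + j1698 → |·| = √(25²+1698²) = √2883829 ≈ 1698.2, ∠ = arctan(1698/25) ≈ 89.16°
zero (s+500): 500 + j1698 → |·| = √(500²+1698²) = √3133204 ≈ 1770.1, ∠ = arctan(1698/500) ≈ 73.59°
pole (s+1): 1 + j1698 → |·| = √(1²+1698²) = √2883205 ≈ 1698, ∠ = arctan(1698/1) ≈ 89.97°
pole (s+8): 8 + j1698 → |·| = √(8²+1698²) = √2883268 ≈ 1698, ∠ = arctan(1698/8) ≈ 89.73°
pole (s+371): 371 + j1698 → |·| = √(371²+1698²) = √3020845 ≈ 1738.1, ∠ = arctan(1698/371) ≈ 77.68°
|G| = 500 · 3.006e+06 / 5.0113e+09 ≈ 0.29992

0.300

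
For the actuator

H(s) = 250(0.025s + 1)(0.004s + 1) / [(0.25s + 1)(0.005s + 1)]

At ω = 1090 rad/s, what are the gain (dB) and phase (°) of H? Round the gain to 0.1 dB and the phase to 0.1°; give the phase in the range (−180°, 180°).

At ω = 1090 rad/s:
zero (1 + j1090·0.025) = 1 + j27.25 → |·| ≈ 27.268, ∠ ≈ 87.90°
zero (1 + j1090·0.004) = 1 + j4.36 → |·| ≈ 4.4732, ∠ ≈ 77.08°
pole (1 + j1090·0.25) = 1 + j272.5 → |·| ≈ 272.5, ∠ ≈ 89.79°
pole (1 + j1090·0.005) = 1 + j5.45 → |·| ≈ 5.541, ∠ ≈ 79.60°
|H| = 250 · 27.268 · 4.4732 / (272.5 · 5.541) ≈ 20.196
Gain = 20 log₁₀(20.196) ≈ 26.11 dB
∠H = (87.90° + 77.08°) − (89.79° + 79.60°) = -4.41°

26.1 dB, -4.4°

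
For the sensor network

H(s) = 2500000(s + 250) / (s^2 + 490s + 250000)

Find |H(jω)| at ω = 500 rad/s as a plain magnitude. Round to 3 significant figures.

At s = jω = j500:
zero (s+250): 250 + j500 → |·| = √(250²+500²) = √312500 ≈ 559.02, ∠ = arctan(500/250) ≈ 63.43°
quadratic: (j500)² + 490·j500 + 250000 = 0 + j245000 → |·| ≈ 2.45e+05, ∠ ≈ 90.00°
|H| = 2500000 · 559.02 / 2.45e+05 ≈ 5704.3

5.70e+03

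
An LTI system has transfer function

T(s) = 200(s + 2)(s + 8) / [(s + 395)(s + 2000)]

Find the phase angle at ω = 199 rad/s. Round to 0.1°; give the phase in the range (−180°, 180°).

144.7°

At s = jω = j199:
zero (s+2): 2 + j199 → |·| = √(2²+199²) = √39605 ≈ 199.01, ∠ = arctan(199/2) ≈ 89.42°
zero (s+8): 8 + j199 → |·| = √(8²+199²) = √39665 ≈ 199.16, ∠ = arctan(199/8) ≈ 87.70°
pole (s+395): 395 + j199 → |·| = √(395²+199²) = √195626 ≈ 442.3, ∠ = arctan(199/395) ≈ 26.74°
pole (s+2000): 2000 + j199 → |·| = √(2000²+199²) = √4039601 ≈ 2009.9, ∠ = arctan(199/2000) ≈ 5.68°
∠T = 177.12° − 32.42° = 144.70°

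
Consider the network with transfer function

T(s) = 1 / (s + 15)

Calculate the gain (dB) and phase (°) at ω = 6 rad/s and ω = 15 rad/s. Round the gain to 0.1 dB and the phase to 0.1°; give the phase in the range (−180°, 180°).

ω = 6: -24.2 dB, -21.8°; ω = 15: -26.5 dB, -45.0°

At s = jω = j6:
pole (s+15): 15 + j6 → |·| = √(15²+6²) = √261 ≈ 16.155, ∠ = arctan(6/15) ≈ 21.80°
|T| = 1 / 16.155 ≈ 0.0619
Gain = 20 log₁₀(0.0619) ≈ -24.17 dB
∠T = 0.00° − 21.80° = -21.80°

At s = jω = j15:
pole (s+15): 15 + j15 → |·| = √(15²+15²) = √450 ≈ 21.213, ∠ = arctan(15/15) ≈ 45.00°
|T| = 1 / 21.213 ≈ 0.047141
Gain = 20 log₁₀(0.047141) ≈ -26.53 dB
∠T = 0.00° − 45.00° = -45.00°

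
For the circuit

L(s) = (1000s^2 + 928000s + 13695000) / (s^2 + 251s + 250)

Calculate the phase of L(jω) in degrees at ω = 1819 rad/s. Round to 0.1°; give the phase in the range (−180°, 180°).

-19.3°

Substitute s = j1819:
Numerator: 1000(j1819)^2 + 928000(j1819) + 13695000 = -3295066000 + j1688032000
Denominator: (j1819)^2 + 251(j1819) + 250 = -3308511 + j456569
|N| = √(3295066000² + 1688032000²) ≈ 3.7023e+09, ∠N ≈ 152.87°
|D| = √(3308511² + 456569²) ≈ 3.3399e+06, ∠D ≈ 172.14°
∠L = 152.87° − 172.14° = -19.27°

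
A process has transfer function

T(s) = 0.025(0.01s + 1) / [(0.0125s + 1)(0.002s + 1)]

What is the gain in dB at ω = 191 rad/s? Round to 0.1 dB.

At ω = 191 rad/s:
zero (1 + j191·0.01) = 1 + j1.91 → |·| ≈ 2.1559, ∠ ≈ 62.37°
pole (1 + j191·0.0125) = 1 + j2.3875 → |·| ≈ 2.5885, ∠ ≈ 67.27°
pole (1 + j191·0.002) = 1 + j0.382 → |·| ≈ 1.0705, ∠ ≈ 20.91°
|T| = 0.025 · 2.1559 / (2.5885 · 1.0705) ≈ 0.019451
Gain = 20 log₁₀(0.019451) ≈ -34.22 dB

-34.2 dB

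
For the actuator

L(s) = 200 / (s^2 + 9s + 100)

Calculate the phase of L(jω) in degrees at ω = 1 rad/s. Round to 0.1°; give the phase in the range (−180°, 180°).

-5.2°

At s = jω = j1:
quadratic: (j1)² + 9·j1 + 100 = 99 + j9 → |·| ≈ 99.408, ∠ ≈ 5.19°
∠L = 0.00° − 5.19° = -5.19°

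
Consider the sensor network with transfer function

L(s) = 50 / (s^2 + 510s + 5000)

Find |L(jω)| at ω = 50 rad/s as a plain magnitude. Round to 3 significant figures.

Substitute s = j50:
Numerator: 50 = 50 + j0
Denominator: (j50)^2 + 510(j50) + 5000 = 2500 + j25500
|N| = √(50² + 0²) ≈ 50, ∠N ≈ 0.00°
|D| = √(2500² + 25500²) ≈ 25622, ∠D ≈ 84.40°
|L| = 50 / 25622 ≈ 0.0019514

0.00195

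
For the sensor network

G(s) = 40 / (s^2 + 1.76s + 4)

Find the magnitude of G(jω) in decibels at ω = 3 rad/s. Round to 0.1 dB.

At s = jω = j3:
quadratic: (j3)² + 1.76·j3 + 4 = -5 + j5.28 → |·| ≈ 7.2718, ∠ ≈ 133.44°
|G| = 40 / 7.2718 ≈ 5.5007
Gain = 20 log₁₀(5.5007) ≈ 14.81 dB

14.8 dB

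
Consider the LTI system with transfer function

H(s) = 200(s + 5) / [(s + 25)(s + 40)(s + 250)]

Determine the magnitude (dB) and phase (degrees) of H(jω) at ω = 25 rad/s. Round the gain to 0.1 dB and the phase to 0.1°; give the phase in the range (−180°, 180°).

At s = jω = j25:
zero (s+5): 5 + j25 → |·| = √(5²+25²) = √650 ≈ 25.495, ∠ = arctan(25/5) ≈ 78.69°
pole (s+25): 25 + j25 → |·| = √(25²+25²) = √1250 ≈ 35.355, ∠ = arctan(25/25) ≈ 45.00°
pole (s+40): 40 + j25 → |·| = √(40²+25²) = √2225 ≈ 47.17, ∠ = arctan(25/40) ≈ 32.01°
pole (s+250): 250 + j25 → |·| = √(250²+25²) = √63125 ≈ 251.25, ∠ = arctan(25/250) ≈ 5.71°
|H| = 200 · 25.495 / 4.1901e+05 ≈ 0.012169
Gain = 20 log₁₀(0.012169) ≈ -38.29 dB
∠H = 78.69° − 82.72° = -4.03°

-38.3 dB, -4.0°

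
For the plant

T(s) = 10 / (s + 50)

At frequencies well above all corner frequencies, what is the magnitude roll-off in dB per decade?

Each pole contributes −20 dB/decade at high frequency; each zero contributes +20 dB/decade.
Net: 0 zero(s) − 1 pole(s) → -20 dB/decade.

-20 dB/decade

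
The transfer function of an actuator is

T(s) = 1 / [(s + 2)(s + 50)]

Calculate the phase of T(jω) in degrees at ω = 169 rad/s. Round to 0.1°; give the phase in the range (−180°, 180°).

At s = jω = j169:
pole (s+2): 2 + j169 → |·| = √(2²+169²) = √28565 ≈ 169.01, ∠ = arctan(169/2) ≈ 89.32°
pole (s+50): 50 + j169 → |·| = √(50²+169²) = √31061 ≈ 176.24, ∠ = arctan(169/50) ≈ 73.52°
∠T = 0.00° − 162.84° = -162.84°

-162.8°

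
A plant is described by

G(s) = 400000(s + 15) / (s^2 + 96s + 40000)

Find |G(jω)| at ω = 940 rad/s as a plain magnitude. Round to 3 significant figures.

443

At s = jω = j940:
zero (s+15): 15 + j940 → |·| = √(15²+940²) = √883825 ≈ 940.12, ∠ = arctan(940/15) ≈ 89.09°
quadratic: (j940)² + 96·j940 + 40000 = -843600 + j90240 → |·| ≈ 8.4841e+05, ∠ ≈ 173.89°
|G| = 400000 · 940.12 / 8.4841e+05 ≈ 443.24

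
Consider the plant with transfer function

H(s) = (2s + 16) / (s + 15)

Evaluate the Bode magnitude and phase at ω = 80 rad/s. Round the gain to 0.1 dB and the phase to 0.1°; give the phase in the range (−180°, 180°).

5.9 dB, 4.9°

Substitute s = j80:
Numerator: 2(j80) + 16 = 16 + j160
Denominator: (j80) + 15 = 15 + j80
|N| = √(16² + 160²) ≈ 160.8, ∠N ≈ 84.29°
|D| = √(15² + 80²) ≈ 81.394, ∠D ≈ 79.38°
|H| = 160.8 / 81.394 ≈ 1.9756
Gain = 20 log₁₀(1.9756) ≈ 5.91 dB
∠H = 84.29° − 79.38° = 4.91°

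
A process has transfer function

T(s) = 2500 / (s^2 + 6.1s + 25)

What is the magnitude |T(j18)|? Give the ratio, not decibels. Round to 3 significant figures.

7.85

At s = jω = j18:
quadratic: (j18)² + 6.1·j18 + 25 = -299 + j109.8 → |·| ≈ 318.52, ∠ ≈ 159.84°
|T| = 2500 / 318.52 ≈ 7.8488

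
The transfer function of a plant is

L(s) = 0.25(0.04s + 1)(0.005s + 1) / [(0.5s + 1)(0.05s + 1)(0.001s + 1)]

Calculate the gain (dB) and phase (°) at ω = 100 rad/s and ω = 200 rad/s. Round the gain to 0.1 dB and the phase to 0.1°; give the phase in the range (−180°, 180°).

ω = 100: -46.9 dB, -70.7°; ω = 200: -51.1 dB, -57.2°

At ω = 100 rad/s:
zero (1 + j100·0.04) = 1 + j4 → |·| ≈ 4.1231, ∠ ≈ 75.96°
zero (1 + j100·0.005) = 1 + j0.5 → |·| ≈ 1.118, ∠ ≈ 26.57°
pole (1 + j100·0.5) = 1 + j50 → |·| ≈ 50.01, ∠ ≈ 88.85°
pole (1 + j100·0.05) = 1 + j5 → |·| ≈ 5.099, ∠ ≈ 78.69°
pole (1 + j100·0.001) = 1 + j0.1 → |·| ≈ 1.005, ∠ ≈ 5.71°
|L| = 0.25 · 4.1231 · 1.118 / (50.01 · 5.099 · 1.005) ≈ 0.0044967
Gain = 20 log₁₀(0.0044967) ≈ -46.94 dB
∠L = (75.96° + 26.57°) − (88.85° + 78.69° + 5.71°) = -70.72°

At ω = 200 rad/s:
zero (1 + j200·0.04) = 1 + j8 → |·| ≈ 8.0623, ∠ ≈ 82.87°
zero (1 + j200·0.005) = 1 + j1 → |·| ≈ 1.4142, ∠ ≈ 45.00°
pole (1 + j200·0.5) = 1 + j100 → |·| ≈ 100, ∠ ≈ 89.43°
pole (1 + j200·0.05) = 1 + j10 → |·| ≈ 10.05, ∠ ≈ 84.29°
pole (1 + j200·0.001) = 1 + j0.2 → |·| ≈ 1.0198, ∠ ≈ 11.31°
|L| = 0.25 · 8.0623 · 1.4142 / (100 · 10.05 · 1.0198) ≈ 0.0027812
Gain = 20 log₁₀(0.0027812) ≈ -51.12 dB
∠L = (82.87° + 45.00°) − (89.43° + 84.29° + 11.31°) = -57.16°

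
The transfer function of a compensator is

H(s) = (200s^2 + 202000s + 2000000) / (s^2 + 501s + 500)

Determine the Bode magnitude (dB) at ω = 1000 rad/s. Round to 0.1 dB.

48.1 dB

Substitute s = j1000:
Numerator: 200(j1000)^2 + 202000(j1000) + 2000000 = -198000000 + j202000000
Denominator: (j1000)^2 + 501(j1000) + 500 = -999500 + j501000
|N| = √(198000000² + 202000000²) ≈ 2.8286e+08, ∠N ≈ 134.43°
|D| = √(999500² + 501000²) ≈ 1.118e+06, ∠D ≈ 153.38°
|H| = 2.8286e+08 / 1.118e+06 ≈ 253.01
Gain = 20 log₁₀(253.01) ≈ 48.06 dB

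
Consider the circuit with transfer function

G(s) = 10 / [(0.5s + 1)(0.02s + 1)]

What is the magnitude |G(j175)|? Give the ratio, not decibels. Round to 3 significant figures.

0.0314

At ω = 175 rad/s:
pole (1 + j175·0.5) = 1 + j87.5 → |·| ≈ 87.506, ∠ ≈ 89.35°
pole (1 + j175·0.02) = 1 + j3.5 → |·| ≈ 3.6401, ∠ ≈ 74.05°
|G| = 10 · 1 / (87.506 · 3.6401) ≈ 0.031394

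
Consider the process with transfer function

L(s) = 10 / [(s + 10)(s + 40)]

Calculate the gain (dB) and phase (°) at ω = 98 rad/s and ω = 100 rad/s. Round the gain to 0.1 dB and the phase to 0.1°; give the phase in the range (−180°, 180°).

At s = jω = j98:
pole (s+10): 10 + j98 → |·| = √(10²+98²) = √9704 ≈ 98.509, ∠ = arctan(98/10) ≈ 84.17°
pole (s+40): 40 + j98 → |·| = √(40²+98²) = √11204 ≈ 105.85, ∠ = arctan(98/40) ≈ 67.80°
|L| = 10 / 10427 ≈ 0.00095905
Gain = 20 log₁₀(0.00095905) ≈ -60.36 dB
∠L = 0.00° − 151.97° = -151.97°

At s = jω = j100:
pole (s+10): 10 + j100 → |·| = √(10²+100²) = √10100 ≈ 100.5, ∠ = arctan(100/10) ≈ 84.29°
pole (s+40): 40 + j100 → |·| = √(40²+100²) = √11600 ≈ 107.7, ∠ = arctan(100/40) ≈ 68.20°
|L| = 10 / 10824 ≈ 0.00092387
Gain = 20 log₁₀(0.00092387) ≈ -60.69 dB
∠L = 0.00° − 152.49° = -152.49°

ω = 98: -60.4 dB, -152.0°; ω = 100: -60.7 dB, -152.5°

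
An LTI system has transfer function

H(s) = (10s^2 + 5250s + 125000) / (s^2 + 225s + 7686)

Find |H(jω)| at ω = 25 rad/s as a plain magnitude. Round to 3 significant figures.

19.6

Substitute s = j25:
Numerator: 10(j25)^2 + 5250(j25) + 125000 = 118750 + j131250
Denominator: (j25)^2 + 225(j25) + 7686 = 7061 + j5625
|N| = √(118750² + 131250²) ≈ 1.77e+05, ∠N ≈ 47.86°
|D| = √(7061² + 5625²) ≈ 9027.6, ∠D ≈ 38.54°
|H| = 1.77e+05 / 9027.6 ≈ 19.607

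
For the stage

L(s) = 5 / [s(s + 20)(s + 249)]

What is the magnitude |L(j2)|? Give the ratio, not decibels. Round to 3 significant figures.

0.000500

At s = jω = j2:
pole (s+20): 20 + j2 → |·| = √(20²+2²) = √404 ≈ 20.1, ∠ = arctan(2/20) ≈ 5.71°
pole (s+249): 249 + j2 → |·| = √(249²+2²) = √62005 ≈ 249.01, ∠ = arctan(2/249) ≈ 0.46°
pole at origin: |s| = 2, ∠ = 90.00° (in denominator)
|L| = 5 / 10010 ≈ 0.0004995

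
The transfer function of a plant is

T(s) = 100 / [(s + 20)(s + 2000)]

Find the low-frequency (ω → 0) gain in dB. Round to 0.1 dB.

T(0) = 100 / (20·2000) = 0.0025
20 log₁₀(0.0025) ≈ -52.04 dB

-52.0 dB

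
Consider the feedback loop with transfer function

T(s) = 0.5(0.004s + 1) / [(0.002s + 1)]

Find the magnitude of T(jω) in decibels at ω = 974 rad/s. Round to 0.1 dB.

-0.7 dB

At ω = 974 rad/s:
zero (1 + j974·0.004) = 1 + j3.896 → |·| ≈ 4.0223, ∠ ≈ 75.60°
pole (1 + j974·0.002) = 1 + j1.948 → |·| ≈ 2.1897, ∠ ≈ 62.83°
|T| = 0.5 · 4.0223 / (2.1897) ≈ 0.91846
Gain = 20 log₁₀(0.91846) ≈ -0.74 dB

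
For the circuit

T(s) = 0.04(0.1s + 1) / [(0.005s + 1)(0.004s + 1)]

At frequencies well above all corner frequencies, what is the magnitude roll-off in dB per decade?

-20 dB/decade

Each pole contributes −20 dB/decade at high frequency; each zero contributes +20 dB/decade.
Net: 1 zero(s) − 2 pole(s) → -20 dB/decade.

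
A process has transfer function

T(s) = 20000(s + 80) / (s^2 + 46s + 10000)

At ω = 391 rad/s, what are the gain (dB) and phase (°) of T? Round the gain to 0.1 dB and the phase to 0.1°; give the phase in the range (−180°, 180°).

34.9 dB, -94.4°

At s = jω = j391:
zero (s+80): 80 + j391 → |·| = √(80²+391²) = √159281 ≈ 399.1, ∠ = arctan(391/80) ≈ 78.44°
quadratic: (j391)² + 46·j391 + 10000 = -142881 + j17986 → |·| ≈ 1.4401e+05, ∠ ≈ 172.83°
|T| = 20000 · 399.1 / 1.4401e+05 ≈ 55.427
Gain = 20 log₁₀(55.427) ≈ 34.87 dB
∠T = 78.44° − 172.83° = -94.39°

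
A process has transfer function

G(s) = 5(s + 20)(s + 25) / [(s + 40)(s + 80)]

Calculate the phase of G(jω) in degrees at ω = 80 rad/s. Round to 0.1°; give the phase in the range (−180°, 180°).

At s = jω = j80:
zero (s+20): 20 + j80 → |·| = √(20²+80²) = √6800 ≈ 82.462, ∠ = arctan(80/20) ≈ 75.96°
zero (s+25): 25 + j80 → |·| = √(25²+80²) = √7025 ≈ 83.815, ∠ = arctan(80/25) ≈ 72.65°
pole (s+40): 40 + j80 → |·| = √(40²+80²) = √8000 ≈ 89.443, ∠ = arctan(80/40) ≈ 63.43°
pole (s+80): 80 + j80 → |·| = √(80²+80²) = √12800 ≈ 113.14, ∠ = arctan(80/80) ≈ 45.00°
∠G = 148.61° − 108.43° = 40.18°

40.2°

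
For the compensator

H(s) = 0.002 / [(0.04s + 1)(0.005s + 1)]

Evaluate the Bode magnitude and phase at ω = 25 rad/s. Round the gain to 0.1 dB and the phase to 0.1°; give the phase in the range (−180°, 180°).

At ω = 25 rad/s:
pole (1 + j25·0.04) = 1 + j1 → |·| ≈ 1.4142, ∠ ≈ 45.00°
pole (1 + j25·0.005) = 1 + j0.125 → |·| ≈ 1.0078, ∠ ≈ 7.13°
|H| = 0.002 · 1 / (1.4142 · 1.0078) ≈ 0.0014033
Gain = 20 log₁₀(0.0014033) ≈ -57.06 dB
∠H = (0°) − (45.00° + 7.13°) = -52.13°

-57.1 dB, -52.1°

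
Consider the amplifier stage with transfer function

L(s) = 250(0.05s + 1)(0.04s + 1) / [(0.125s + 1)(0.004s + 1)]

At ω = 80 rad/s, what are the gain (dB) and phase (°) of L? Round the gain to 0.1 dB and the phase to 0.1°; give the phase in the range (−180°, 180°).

At ω = 80 rad/s:
zero (1 + j80·0.05) = 1 + j4 → |·| ≈ 4.1231, ∠ ≈ 75.96°
zero (1 + j80·0.04) = 1 + j3.2 → |·| ≈ 3.3526, ∠ ≈ 72.65°
pole (1 + j80·0.125) = 1 + j10 → |·| ≈ 10.05, ∠ ≈ 84.29°
pole (1 + j80·0.004) = 1 + j0.32 → |·| ≈ 1.05, ∠ ≈ 17.74°
|L| = 250 · 4.1231 · 3.3526 / (10.05 · 1.05) ≈ 327.48
Gain = 20 log₁₀(327.48) ≈ 50.30 dB
∠L = (75.96° + 72.65°) − (84.29° + 17.74°) = 46.58°

50.3 dB, 46.6°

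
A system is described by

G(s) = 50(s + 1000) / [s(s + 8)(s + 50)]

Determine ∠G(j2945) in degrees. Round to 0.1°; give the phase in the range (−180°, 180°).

162.4°

At s = jω = j2945:
zero (s+1000): 1000 + j2945 → |·| = √(1000²+2945²) = √9673025 ≈ 3110.1, ∠ = arctan(2945/1000) ≈ 71.24°
pole (s+8): 8 + j2945 → |·| = √(8²+2945²) = √8673089 ≈ 2945, ∠ = arctan(2945/8) ≈ 89.84°
pole (s+50): 50 + j2945 → |·| = √(50²+2945²) = √8675525 ≈ 2945.4, ∠ = arctan(2945/50) ≈ 89.03°
pole at origin: |s| = 2945, ∠ = 90.00° (in denominator)
∠G = 71.24° − 268.87° = -197.63° ≡ 162.37° (principal value)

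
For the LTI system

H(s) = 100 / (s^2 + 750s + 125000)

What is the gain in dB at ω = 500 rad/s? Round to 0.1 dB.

-71.9 dB

Substitute s = j500:
Numerator: 100 = 100 + j0
Denominator: (j500)^2 + 750(j500) + 125000 = -125000 + j375000
|N| = √(100² + 0²) ≈ 100, ∠N ≈ 0.00°
|D| = √(125000² + 375000²) ≈ 3.9528e+05, ∠D ≈ 108.43°
|H| = 100 / 3.9528e+05 ≈ 0.00025299
Gain = 20 log₁₀(0.00025299) ≈ -71.94 dB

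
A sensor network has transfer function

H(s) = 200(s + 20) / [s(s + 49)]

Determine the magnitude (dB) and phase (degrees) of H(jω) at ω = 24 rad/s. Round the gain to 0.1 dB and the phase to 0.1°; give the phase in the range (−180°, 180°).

13.6 dB, -65.9°

At s = jω = j24:
zero (s+20): 20 + j24 → |·| = √(20²+24²) = √976 ≈ 31.241, ∠ = arctan(24/20) ≈ 50.19°
pole (s+49): 49 + j24 → |·| = √(49²+24²) = √2977 ≈ 54.562, ∠ = arctan(24/49) ≈ 26.10°
pole at origin: |s| = 24, ∠ = 90.00° (in denominator)
|H| = 200 · 31.241 / 1309.5 ≈ 4.7714
Gain = 20 log₁₀(4.7714) ≈ 13.57 dB
∠H = 50.19° − 116.10° = -65.91°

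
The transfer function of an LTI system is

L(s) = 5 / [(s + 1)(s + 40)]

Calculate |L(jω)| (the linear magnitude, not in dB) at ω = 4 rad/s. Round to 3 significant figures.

0.0302

At s = jω = j4:
pole (s+1): 1 + j4 → |·| = √(1²+4²) = √17 ≈ 4.1231, ∠ = arctan(4/1) ≈ 75.96°
pole (s+40): 40 + j4 → |·| = √(40²+4²) = √1616 ≈ 40.2, ∠ = arctan(4/40) ≈ 5.71°
|L| = 5 / 165.75 ≈ 0.030166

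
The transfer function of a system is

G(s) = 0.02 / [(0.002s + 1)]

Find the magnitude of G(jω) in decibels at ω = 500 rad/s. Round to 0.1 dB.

At ω = 500 rad/s:
pole (1 + j500·0.002) = 1 + j1 → |·| ≈ 1.4142, ∠ ≈ 45.00°
|G| = 0.02 · 1 / (1.4142) ≈ 0.014142
Gain = 20 log₁₀(0.014142) ≈ -36.99 dB

-37.0 dB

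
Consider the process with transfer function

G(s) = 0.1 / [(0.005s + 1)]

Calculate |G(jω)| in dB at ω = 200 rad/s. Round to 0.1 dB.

At ω = 200 rad/s:
pole (1 + j200·0.005) = 1 + j1 → |·| ≈ 1.4142, ∠ ≈ 45.00°
|G| = 0.1 · 1 / (1.4142) ≈ 0.070711
Gain = 20 log₁₀(0.070711) ≈ -23.01 dB

-23.0 dB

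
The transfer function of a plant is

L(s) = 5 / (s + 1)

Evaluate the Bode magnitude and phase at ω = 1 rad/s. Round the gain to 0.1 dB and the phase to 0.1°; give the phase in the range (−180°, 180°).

At s = jω = j1:
pole (s+1): 1 + j1 → |·| = √(1²+1²) = √2 ≈ 1.4142, ∠ = arctan(1/1) ≈ 45.00°
|L| = 5 / 1.4142 ≈ 3.5356
Gain = 20 log₁₀(3.5356) ≈ 10.97 dB
∠L = 0.00° − 45.00° = -45.00°

11.0 dB, -45.0°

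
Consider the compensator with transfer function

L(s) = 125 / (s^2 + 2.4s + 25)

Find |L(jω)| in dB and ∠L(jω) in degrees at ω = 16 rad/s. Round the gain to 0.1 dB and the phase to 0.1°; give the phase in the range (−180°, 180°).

At s = jω = j16:
quadratic: (j16)² + 2.4·j16 + 25 = -231 + j38.4 → |·| ≈ 234.17, ∠ ≈ 170.56°
|L| = 125 / 234.17 ≈ 0.5338
Gain = 20 log₁₀(0.5338) ≈ -5.45 dB
∠L = 0.00° − 170.56° = -170.56°

-5.5 dB, -170.6°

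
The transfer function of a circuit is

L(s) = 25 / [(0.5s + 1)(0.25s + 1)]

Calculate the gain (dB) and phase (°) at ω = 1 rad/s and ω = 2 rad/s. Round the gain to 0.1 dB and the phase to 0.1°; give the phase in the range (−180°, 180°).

At ω = 1 rad/s:
pole (1 + j1·0.5) = 1 + j0.5 → |·| ≈ 1.118, ∠ ≈ 26.57°
pole (1 + j1·0.25) = 1 + j0.25 → |·| ≈ 1.0308, ∠ ≈ 14.04°
|L| = 25 · 1 / (1.118 · 1.0308) ≈ 21.693
Gain = 20 log₁₀(21.693) ≈ 26.73 dB
∠L = (0°) − (26.57° + 14.04°) = -40.61°

At ω = 2 rad/s:
pole (1 + j2·0.5) = 1 + j1 → |·| ≈ 1.4142, ∠ ≈ 45.00°
pole (1 + j2·0.25) = 1 + j0.5 → |·| ≈ 1.118, ∠ ≈ 26.57°
|L| = 25 · 1 / (1.4142 · 1.118) ≈ 15.812
Gain = 20 log₁₀(15.812) ≈ 23.98 dB
∠L = (0°) − (45.00° + 26.57°) = -71.57°

ω = 1: 26.7 dB, -40.6°; ω = 2: 24.0 dB, -71.6°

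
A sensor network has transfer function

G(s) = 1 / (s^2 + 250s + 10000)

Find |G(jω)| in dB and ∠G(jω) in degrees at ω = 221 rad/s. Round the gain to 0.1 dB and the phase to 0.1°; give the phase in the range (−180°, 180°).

-96.6 dB, -125.1°

Substitute s = j221:
Numerator: 1 = 1 + j0
Denominator: (j221)^2 + 250(j221) + 10000 = -38841 + j55250
|N| = √(1² + 0²) ≈ 1, ∠N ≈ 0.00°
|D| = √(38841² + 55250²) ≈ 67537, ∠D ≈ 125.11°
|G| = 1 / 67537 ≈ 1.4807e-05
Gain = 20 log₁₀(1.4807e-05) ≈ -96.59 dB
∠G = 0.00° − 125.11° = -125.11°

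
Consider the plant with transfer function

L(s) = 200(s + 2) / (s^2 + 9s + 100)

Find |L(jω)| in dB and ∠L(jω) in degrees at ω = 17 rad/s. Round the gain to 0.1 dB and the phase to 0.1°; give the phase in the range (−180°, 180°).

At s = jω = j17:
zero (s+2): 2 + j17 → |·| = √(2²+17²) = √293 ≈ 17.117, ∠ = arctan(17/2) ≈ 83.29°
quadratic: (j17)² + 9·j17 + 100 = -189 + j153 → |·| ≈ 243.17, ∠ ≈ 141.01°
|L| = 200 · 17.117 / 243.17 ≈ 14.078
Gain = 20 log₁₀(14.078) ≈ 22.97 dB
∠L = 83.29° − 141.01° = -57.72°

23.0 dB, -57.7°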